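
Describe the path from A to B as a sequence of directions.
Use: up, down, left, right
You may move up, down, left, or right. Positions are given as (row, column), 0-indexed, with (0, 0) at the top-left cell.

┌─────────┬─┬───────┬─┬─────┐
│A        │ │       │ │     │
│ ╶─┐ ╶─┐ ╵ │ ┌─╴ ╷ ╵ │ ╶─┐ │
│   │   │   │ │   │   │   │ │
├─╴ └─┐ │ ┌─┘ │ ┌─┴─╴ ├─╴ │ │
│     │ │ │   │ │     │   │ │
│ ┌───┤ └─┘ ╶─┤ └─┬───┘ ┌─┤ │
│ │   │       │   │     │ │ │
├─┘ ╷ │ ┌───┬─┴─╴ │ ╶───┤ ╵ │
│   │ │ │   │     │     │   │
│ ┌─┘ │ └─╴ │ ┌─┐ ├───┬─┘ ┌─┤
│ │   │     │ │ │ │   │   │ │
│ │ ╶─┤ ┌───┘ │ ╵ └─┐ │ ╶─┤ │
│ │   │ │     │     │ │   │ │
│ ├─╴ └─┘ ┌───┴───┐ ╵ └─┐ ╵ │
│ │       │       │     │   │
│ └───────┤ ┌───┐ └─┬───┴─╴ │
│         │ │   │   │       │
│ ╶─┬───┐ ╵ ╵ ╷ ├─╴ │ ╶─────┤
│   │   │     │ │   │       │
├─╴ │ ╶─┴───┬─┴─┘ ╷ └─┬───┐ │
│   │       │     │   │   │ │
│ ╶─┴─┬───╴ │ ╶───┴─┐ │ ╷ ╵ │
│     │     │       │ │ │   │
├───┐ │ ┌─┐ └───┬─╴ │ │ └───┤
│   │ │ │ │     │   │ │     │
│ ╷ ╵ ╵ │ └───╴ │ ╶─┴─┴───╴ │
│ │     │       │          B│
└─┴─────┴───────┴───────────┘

Finding the path and converting it to directions:
Path through cells: (0,0) → (0,1) → (0,2) → (1,2) → (1,3) → (2,3) → (3,3) → (3,4) → (3,5) → (2,5) → (2,6) → (1,6) → (0,6) → (0,7) → (0,8) → (1,8) → (1,7) → (2,7) → (3,7) → (3,8) → (4,8) → (4,7) → (4,6) → (5,6) → (6,6) → (6,5) → (6,4) → (7,4) → (7,3) → (7,2) → (6,2) → (6,1) → (5,1) → (5,2) → (4,2) → (3,2) → (3,1) → (4,1) → (4,0) → (5,0) → (6,0) → (7,0) → (8,0) → (8,1) → (8,2) → (8,3) → (8,4) → (9,4) → (9,5) → (8,5) → (7,5) → (7,6) → (7,7) → (7,8) → (8,8) → (8,9) → (9,9) → (9,8) → (10,8) → (10,7) → (10,6) → (11,6) → (11,7) → (11,8) → (11,9) → (12,9) → (12,8) → (13,8) → (13,9) → (13,10) → (13,11) → (13,12) → (13,13)
Directions: right, right, down, right, down, down, right, right, up, right, up, up, right, right, down, left, down, down, right, down, left, left, down, down, left, left, down, left, left, up, left, up, right, up, up, left, down, left, down, down, down, down, right, right, right, right, down, right, up, up, right, right, right, down, right, down, left, down, left, left, down, right, right, right, down, left, down, right, right, right, right, right

Solution:

┌─────────┬─┬───────┬─┬─────┐
│A → ↓    │ │↱ → ↓  │ │     │
│ ╶─┐ ╶─┐ ╵ │ ┌─╴ ╷ ╵ │ ╶─┐ │
│   │↳ ↓│   │↑│↓ ↲│   │   │ │
├─╴ └─┐ │ ┌─┘ │ ┌─┴─╴ ├─╴ │ │
│     │↓│ │↱ ↑│↓│     │   │ │
│ ┌───┤ └─┘ ╶─┤ └─┬───┘ ┌─┤ │
│ │↓ ↰│↳ → ↑  │↳ ↓│     │ │ │
├─┘ ╷ │ ┌───┬─┴─╴ │ ╶───┤ ╵ │
│↓ ↲│↑│ │   │↓ ← ↲│     │   │
│ ┌─┘ │ └─╴ │ ┌─┐ ├───┬─┘ ┌─┤
│↓│↱ ↑│     │↓│ │ │   │   │ │
│ │ ╶─┤ ┌───┘ │ ╵ └─┐ │ ╶─┤ │
│↓│↑ ↰│ │↓ ← ↲│     │ │   │ │
│ ├─╴ └─┘ ┌───┴───┐ ╵ └─┐ ╵ │
│↓│  ↑ ← ↲│↱ → → ↓│     │   │
│ └───────┤ ┌───┐ └─┬───┴─╴ │
│↳ → → → ↓│↑│   │↳ ↓│       │
│ ╶─┬───┐ ╵ ╵ ╷ ├─╴ │ ╶─────┤
│   │   │↳ ↑  │ │↓ ↲│       │
├─╴ │ ╶─┴───┬─┴─┘ ╷ └─┬───┐ │
│   │       │↓ ← ↲│   │   │ │
│ ╶─┴─┬───╴ │ ╶───┴─┐ │ ╷ ╵ │
│     │     │↳ → → ↓│ │ │   │
├───┐ │ ┌─┐ └───┬─╴ │ │ └───┤
│   │ │ │ │     │↓ ↲│ │     │
│ ╷ ╵ ╵ │ └───╴ │ ╶─┴─┴───╴ │
│ │     │       │↳ → → → → B│
└─┴─────┴───────┴───────────┘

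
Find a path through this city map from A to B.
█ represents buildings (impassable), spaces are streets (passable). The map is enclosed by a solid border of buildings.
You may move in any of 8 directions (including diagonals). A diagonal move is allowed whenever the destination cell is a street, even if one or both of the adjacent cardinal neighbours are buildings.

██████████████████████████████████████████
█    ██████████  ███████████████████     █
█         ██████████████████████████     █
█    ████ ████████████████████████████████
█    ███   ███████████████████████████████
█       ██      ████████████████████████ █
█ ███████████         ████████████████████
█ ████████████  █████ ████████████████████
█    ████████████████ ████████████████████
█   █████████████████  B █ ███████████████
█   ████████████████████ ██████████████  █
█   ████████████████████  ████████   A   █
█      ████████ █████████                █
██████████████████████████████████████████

Finding the shortest path from A to B:
Movement: 8-directional
Path length: 14 steps
Directions: left → left → left → down-left → left → left → left → left → left → left → left → up-left → up-left → up-left

Solution:

██████████████████████████████████████████
█    ██████████  ███████████████████     █
█         ██████████████████████████     █
█    ████ ████████████████████████████████
█    ███   ███████████████████████████████
█       ██      ████████████████████████ █
█ ███████████         ████████████████████
█ ████████████  █████ ████████████████████
█    ████████████████ ████████████████████
█   █████████████████  B █ ███████████████
█   ████████████████████↖██████████████  █
█   ████████████████████ ↖████████↙←←A   █
█      ████████ █████████ ↖←←←←←←←       █
██████████████████████████████████████████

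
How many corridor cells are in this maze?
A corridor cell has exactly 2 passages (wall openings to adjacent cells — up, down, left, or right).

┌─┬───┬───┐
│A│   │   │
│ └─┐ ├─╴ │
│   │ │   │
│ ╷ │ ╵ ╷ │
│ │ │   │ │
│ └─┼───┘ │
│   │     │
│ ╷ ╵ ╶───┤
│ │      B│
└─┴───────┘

Counting cells with exactly 2 passages:
Total corridor cells: 15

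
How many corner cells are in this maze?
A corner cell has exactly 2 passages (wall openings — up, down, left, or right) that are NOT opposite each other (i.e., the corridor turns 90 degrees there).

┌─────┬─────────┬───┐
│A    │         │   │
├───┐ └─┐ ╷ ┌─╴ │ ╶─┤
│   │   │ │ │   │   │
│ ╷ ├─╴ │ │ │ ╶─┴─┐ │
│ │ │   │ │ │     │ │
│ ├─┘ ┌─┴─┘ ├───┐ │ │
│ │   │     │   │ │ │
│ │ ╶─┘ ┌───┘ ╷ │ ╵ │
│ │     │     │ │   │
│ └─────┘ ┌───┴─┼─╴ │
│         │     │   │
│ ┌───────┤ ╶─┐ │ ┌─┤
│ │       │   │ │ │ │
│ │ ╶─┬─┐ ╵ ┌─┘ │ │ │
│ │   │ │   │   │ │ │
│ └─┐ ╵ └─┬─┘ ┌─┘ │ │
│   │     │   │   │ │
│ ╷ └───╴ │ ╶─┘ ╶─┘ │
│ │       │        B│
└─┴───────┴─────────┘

Counting corner cells (2 non-opposite passages):
Total corners: 50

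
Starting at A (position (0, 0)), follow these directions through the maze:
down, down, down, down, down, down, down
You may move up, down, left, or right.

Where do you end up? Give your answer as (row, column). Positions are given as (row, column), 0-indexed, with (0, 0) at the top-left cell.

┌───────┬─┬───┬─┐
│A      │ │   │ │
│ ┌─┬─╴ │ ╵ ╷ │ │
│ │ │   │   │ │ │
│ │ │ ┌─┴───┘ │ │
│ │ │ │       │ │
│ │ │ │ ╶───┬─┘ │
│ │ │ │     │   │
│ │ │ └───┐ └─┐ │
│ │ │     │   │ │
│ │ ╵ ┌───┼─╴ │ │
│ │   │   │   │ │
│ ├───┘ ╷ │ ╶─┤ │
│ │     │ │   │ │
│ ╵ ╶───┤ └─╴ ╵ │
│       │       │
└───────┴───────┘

Following directions step by step:
Start: (0, 0)
  down: (0, 0) → (1, 0)
  down: (1, 0) → (2, 0)
  down: (2, 0) → (3, 0)
  down: (3, 0) → (4, 0)
  down: (4, 0) → (5, 0)
  down: (5, 0) → (6, 0)
  down: (6, 0) → (7, 0)
Final position: (7, 0)

Path taken:

┌───────┬─┬───┬─┐
│A      │ │   │ │
│ ┌─┬─╴ │ ╵ ╷ │ │
│↓│ │   │   │ │ │
│ │ │ ┌─┴───┘ │ │
│↓│ │ │       │ │
│ │ │ │ ╶───┬─┘ │
│↓│ │ │     │   │
│ │ │ └───┐ └─┐ │
│↓│ │     │   │ │
│ │ ╵ ┌───┼─╴ │ │
│↓│   │   │   │ │
│ ├───┘ ╷ │ ╶─┤ │
│↓│     │ │   │ │
│ ╵ ╶───┤ └─╴ ╵ │
│B      │       │
└───────┴───────┘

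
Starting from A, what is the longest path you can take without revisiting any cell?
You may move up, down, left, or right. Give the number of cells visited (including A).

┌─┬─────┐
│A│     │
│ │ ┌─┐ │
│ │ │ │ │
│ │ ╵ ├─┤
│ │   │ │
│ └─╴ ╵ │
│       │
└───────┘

Finding longest simple path using DFS:
Start: (0, 0)
Longest path visits 13 cells
Path: A → down → down → down → right → right → up → left → up → up → right → right → down

Solution:

┌─┬─────┐
│A│↱ → ↓│
│ │ ┌─┐ │
│↓│↑│ │B│
│ │ ╵ ├─┤
│↓│↑ ↰│ │
│ └─╴ ╵ │
│↳ → ↑  │
└───────┘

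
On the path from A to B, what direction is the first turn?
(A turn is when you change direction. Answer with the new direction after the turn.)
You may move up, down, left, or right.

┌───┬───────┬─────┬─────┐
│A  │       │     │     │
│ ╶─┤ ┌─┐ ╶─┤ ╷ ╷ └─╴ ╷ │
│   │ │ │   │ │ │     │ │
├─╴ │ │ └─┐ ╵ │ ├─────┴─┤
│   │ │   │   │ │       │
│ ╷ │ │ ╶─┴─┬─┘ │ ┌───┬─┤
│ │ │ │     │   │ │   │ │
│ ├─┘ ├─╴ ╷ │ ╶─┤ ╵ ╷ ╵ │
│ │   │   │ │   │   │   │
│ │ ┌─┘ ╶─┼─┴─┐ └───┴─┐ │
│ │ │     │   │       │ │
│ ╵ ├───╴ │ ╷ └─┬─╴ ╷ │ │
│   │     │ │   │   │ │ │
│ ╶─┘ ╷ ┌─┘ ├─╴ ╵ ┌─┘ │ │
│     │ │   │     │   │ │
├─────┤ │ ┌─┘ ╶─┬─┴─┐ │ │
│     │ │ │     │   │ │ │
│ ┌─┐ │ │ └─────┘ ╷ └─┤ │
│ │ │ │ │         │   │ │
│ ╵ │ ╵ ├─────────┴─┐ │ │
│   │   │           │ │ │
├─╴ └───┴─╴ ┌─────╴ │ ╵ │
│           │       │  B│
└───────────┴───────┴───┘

Directions: down, right, down, left, down, down, down, down, right, up, up, right, up, up, up, up, right, right, down, right, down, right, up, up, right, down, down, down, left, down, right, down, right, right, down, left, down, left, up, left, up, left, down, down, left, down, down, right, right, right, right, up, right, down, right, down, down, right
First turn direction: right

Solution:

┌───┬───────┬─────┬─────┐
│A  │↱ → ↓  │↱ ↓  │     │
│ ╶─┤ ┌─┐ ╶─┤ ╷ ╷ └─╴ ╷ │
│↳ ↓│↑│ │↳ ↓│↑│↓│     │ │
├─╴ │ │ └─┐ ╵ │ ├─────┴─┤
│↓ ↲│↑│   │↳ ↑│↓│       │
│ ╷ │ │ ╶─┴─┬─┘ │ ┌───┬─┤
│↓│ │↑│     │↓ ↲│ │   │ │
│ ├─┘ ├─╴ ╷ │ ╶─┤ ╵ ╷ ╵ │
│↓│↱ ↑│   │ │↳ ↓│   │   │
│ │ ┌─┘ ╶─┼─┴─┐ └───┴─┐ │
│↓│↑│     │↓ ↰│↳ → ↓  │ │
│ ╵ ├───╴ │ ╷ └─┬─╴ ╷ │ │
│↳ ↑│     │↓│↑ ↰│↓ ↲│ │ │
│ ╶─┘ ╷ ┌─┘ ├─╴ ╵ ┌─┘ │ │
│     │ │↓ ↲│  ↑ ↲│   │ │
├─────┤ │ ┌─┘ ╶─┬─┴─┐ │ │
│     │ │↓│     │↱ ↓│ │ │
│ ┌─┐ │ │ └─────┘ ╷ └─┤ │
│ │ │ │ │↳ → → → ↑│↳ ↓│ │
│ ╵ │ ╵ ├─────────┴─┐ │ │
│   │   │           │↓│ │
├─╴ └───┴─╴ ┌─────╴ │ ╵ │
│           │       │↳ B│
└───────────┴───────┴───┘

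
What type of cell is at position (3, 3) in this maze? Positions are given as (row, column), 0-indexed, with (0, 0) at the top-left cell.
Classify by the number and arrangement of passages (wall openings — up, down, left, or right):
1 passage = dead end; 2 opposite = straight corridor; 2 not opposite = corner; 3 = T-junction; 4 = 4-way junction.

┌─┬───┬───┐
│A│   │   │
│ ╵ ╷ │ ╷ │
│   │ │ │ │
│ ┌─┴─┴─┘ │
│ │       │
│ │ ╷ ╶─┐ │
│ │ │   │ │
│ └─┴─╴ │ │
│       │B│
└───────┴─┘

Checking cell at (3, 3):
Number of passages: 2
Cell type: corner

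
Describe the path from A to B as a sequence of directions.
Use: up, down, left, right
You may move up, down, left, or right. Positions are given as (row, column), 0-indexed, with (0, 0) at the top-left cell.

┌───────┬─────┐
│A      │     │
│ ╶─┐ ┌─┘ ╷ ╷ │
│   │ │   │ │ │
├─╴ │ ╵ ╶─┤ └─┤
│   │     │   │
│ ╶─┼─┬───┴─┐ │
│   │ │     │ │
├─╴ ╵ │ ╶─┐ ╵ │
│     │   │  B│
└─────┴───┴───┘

Finding the path and converting it to directions:
Path through cells: (0,0) → (0,1) → (0,2) → (1,2) → (2,2) → (2,3) → (1,3) → (1,4) → (0,4) → (0,5) → (1,5) → (2,5) → (2,6) → (3,6) → (4,6)
Directions: right, right, down, down, right, up, right, up, right, down, down, right, down, down

Solution:

┌───────┬─────┐
│A → ↓  │↱ ↓  │
│ ╶─┐ ┌─┘ ╷ ╷ │
│   │↓│↱ ↑│↓│ │
├─╴ │ ╵ ╶─┤ └─┤
│   │↳ ↑  │↳ ↓│
│ ╶─┼─┬───┴─┐ │
│   │ │     │↓│
├─╴ ╵ │ ╶─┐ ╵ │
│     │   │  B│
└─────┴───┴───┘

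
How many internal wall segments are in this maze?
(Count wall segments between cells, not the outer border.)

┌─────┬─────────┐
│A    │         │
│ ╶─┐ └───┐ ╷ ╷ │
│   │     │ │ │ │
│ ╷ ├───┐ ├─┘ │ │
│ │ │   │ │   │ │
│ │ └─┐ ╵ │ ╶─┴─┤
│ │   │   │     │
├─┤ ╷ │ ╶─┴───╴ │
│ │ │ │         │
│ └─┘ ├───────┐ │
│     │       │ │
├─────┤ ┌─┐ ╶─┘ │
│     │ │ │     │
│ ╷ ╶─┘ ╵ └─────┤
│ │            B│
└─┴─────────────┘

Counting internal wall segments:
Total internal walls: 49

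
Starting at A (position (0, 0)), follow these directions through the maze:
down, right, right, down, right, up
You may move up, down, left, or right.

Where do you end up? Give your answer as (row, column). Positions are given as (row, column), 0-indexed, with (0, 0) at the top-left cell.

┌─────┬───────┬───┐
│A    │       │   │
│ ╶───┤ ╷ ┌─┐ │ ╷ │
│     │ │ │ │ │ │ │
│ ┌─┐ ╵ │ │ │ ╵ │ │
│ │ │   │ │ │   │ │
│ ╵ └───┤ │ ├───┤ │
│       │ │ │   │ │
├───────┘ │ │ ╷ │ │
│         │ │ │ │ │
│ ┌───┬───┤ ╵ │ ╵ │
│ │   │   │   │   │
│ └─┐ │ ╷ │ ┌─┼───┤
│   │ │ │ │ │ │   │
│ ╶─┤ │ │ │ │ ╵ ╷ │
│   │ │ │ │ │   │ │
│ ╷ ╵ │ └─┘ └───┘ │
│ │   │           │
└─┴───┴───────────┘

Following directions step by step:
Start: (0, 0)
  down: (0, 0) → (1, 0)
  right: (1, 0) → (1, 1)
  right: (1, 1) → (1, 2)
  down: (1, 2) → (2, 2)
  right: (2, 2) → (2, 3)
  up: (2, 3) → (1, 3)
Final position: (1, 3)

Path taken:

┌─────┬───────┬───┐
│A    │       │   │
│ ╶───┤ ╷ ┌─┐ │ ╷ │
│↳ → ↓│B│ │ │ │ │ │
│ ┌─┐ ╵ │ │ │ ╵ │ │
│ │ │↳ ↑│ │ │   │ │
│ ╵ └───┤ │ ├───┤ │
│       │ │ │   │ │
├───────┘ │ │ ╷ │ │
│         │ │ │ │ │
│ ┌───┬───┤ ╵ │ ╵ │
│ │   │   │   │   │
│ └─┐ │ ╷ │ ┌─┼───┤
│   │ │ │ │ │ │   │
│ ╶─┤ │ │ │ │ ╵ ╷ │
│   │ │ │ │ │   │ │
│ ╷ ╵ │ └─┘ └───┘ │
│ │   │           │
└─┴───┴───────────┘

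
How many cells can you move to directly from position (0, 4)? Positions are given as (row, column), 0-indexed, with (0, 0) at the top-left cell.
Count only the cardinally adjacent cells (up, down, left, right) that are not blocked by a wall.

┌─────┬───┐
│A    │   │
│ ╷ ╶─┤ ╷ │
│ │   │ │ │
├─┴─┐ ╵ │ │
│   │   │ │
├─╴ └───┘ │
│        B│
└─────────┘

Checking passable neighbors of (0, 4):
Neighbors: (1, 4), (0, 3)
Count: 2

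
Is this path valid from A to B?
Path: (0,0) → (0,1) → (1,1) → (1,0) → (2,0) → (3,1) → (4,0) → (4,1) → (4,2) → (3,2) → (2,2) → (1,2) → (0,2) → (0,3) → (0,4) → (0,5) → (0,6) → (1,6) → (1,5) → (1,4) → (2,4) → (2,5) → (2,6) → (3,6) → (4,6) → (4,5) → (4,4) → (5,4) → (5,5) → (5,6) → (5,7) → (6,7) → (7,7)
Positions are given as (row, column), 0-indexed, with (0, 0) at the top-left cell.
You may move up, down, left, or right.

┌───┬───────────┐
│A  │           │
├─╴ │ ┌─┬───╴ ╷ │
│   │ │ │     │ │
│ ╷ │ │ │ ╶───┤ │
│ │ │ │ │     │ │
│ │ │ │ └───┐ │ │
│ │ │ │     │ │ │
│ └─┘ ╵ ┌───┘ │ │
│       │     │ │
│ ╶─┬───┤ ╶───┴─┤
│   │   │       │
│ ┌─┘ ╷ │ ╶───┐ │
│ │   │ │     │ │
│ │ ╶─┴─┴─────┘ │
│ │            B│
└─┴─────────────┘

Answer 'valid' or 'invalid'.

Checking path validity:
Result: Invalid move at step 5: cannot move from (2, 0) to (3, 1).

invalid

Correct solution:

┌───┬───────────┐
│A ↓│↱ → → → ↓  │
├─╴ │ ┌─┬───╴ ╷ │
│↓ ↲│↑│ │↓ ← ↲│ │
│ ╷ │ │ │ ╶───┤ │
│↓│ │↑│ │↳ → ↓│ │
│ │ │ │ └───┐ │ │
│↓│ │↑│     │↓│ │
│ └─┘ ╵ ┌───┘ │ │
│↳ → ↑  │↓ ← ↲│ │
│ ╶─┬───┤ ╶───┴─┤
│   │   │↳ → → ↓│
│ ┌─┘ ╷ │ ╶───┐ │
│ │   │ │     │↓│
│ │ ╶─┴─┴─────┘ │
│ │            B│
└─┴─────────────┘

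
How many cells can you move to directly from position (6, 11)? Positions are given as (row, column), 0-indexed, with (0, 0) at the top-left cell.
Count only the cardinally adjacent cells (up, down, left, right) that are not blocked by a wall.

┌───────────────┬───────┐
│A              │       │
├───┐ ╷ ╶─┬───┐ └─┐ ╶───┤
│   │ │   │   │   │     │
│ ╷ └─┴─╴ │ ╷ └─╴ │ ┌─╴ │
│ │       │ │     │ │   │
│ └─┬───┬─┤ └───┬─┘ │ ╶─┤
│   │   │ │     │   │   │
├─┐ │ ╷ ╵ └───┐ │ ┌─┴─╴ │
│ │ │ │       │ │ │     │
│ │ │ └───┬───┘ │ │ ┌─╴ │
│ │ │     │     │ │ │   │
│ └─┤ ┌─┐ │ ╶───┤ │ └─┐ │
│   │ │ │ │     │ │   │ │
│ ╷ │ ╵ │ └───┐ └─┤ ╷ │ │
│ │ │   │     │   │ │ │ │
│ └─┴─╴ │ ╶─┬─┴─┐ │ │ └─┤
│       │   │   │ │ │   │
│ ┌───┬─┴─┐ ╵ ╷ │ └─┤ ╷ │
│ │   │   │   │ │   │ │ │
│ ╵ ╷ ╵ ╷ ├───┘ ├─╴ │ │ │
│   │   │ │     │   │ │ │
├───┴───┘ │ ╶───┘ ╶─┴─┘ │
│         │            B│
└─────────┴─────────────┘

Checking passable neighbors of (6, 11):
Neighbors: (5, 11), (7, 11)
Count: 2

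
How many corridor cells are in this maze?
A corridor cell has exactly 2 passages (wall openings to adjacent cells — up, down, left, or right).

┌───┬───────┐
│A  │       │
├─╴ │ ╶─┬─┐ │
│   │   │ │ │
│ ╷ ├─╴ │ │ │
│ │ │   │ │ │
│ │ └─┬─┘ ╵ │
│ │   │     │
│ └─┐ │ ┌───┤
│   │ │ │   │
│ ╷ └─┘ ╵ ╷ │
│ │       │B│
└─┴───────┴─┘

Counting cells with exactly 2 passages:
Total corridor cells: 26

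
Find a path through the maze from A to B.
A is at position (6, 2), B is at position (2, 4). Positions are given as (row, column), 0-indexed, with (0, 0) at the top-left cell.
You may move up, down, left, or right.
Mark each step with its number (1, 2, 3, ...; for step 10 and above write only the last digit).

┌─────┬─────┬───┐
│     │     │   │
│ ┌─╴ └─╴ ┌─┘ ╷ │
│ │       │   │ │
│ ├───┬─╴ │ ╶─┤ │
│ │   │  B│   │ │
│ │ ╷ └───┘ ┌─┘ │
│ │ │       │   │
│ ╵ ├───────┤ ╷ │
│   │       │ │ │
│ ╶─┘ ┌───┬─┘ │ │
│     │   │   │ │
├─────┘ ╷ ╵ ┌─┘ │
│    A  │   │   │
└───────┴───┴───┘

Finding the shortest path from (6, 2) to (2, 4):
Path length: 36 steps
Directions: right → up → right → down → right → up → right → up → up → right → up → up → up → left → down → left → down → down → left → left → left → up → left → down → down → left → up → up → up → up → right → right → down → right → right → down

Solution:

┌─────┬─────┬───┐
│0 1 2│     │4 3│
│ ┌─╴ └─╴ ┌─┘ ╷ │
│9│  3 4 5│6 5│2│
│ ├───┬─╴ │ ╶─┤ │
│8│3 2│  B│7  │1│
│ │ ╷ └───┘ ┌─┘ │
│7│4│1 0 9 8│9 0│
│ ╵ ├───────┤ ╷ │
│6 5│       │8│ │
│ ╶─┘ ┌───┬─┘ │ │
│     │2 3│6 7│ │
├─────┘ ╷ ╵ ┌─┘ │
│    A 1│4 5│   │
└───────┴───┴───┘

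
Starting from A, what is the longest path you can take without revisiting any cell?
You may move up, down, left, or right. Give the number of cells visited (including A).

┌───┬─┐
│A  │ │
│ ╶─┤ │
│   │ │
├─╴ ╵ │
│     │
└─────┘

Finding longest simple path using DFS:
Start: (0, 0)
Longest path visits 7 cells
Path: A → down → right → down → right → up → up

Solution:

┌───┬─┐
│A  │B│
│ ╶─┤ │
│↳ ↓│↑│
├─╴ ╵ │
│  ↳ ↑│
└─────┘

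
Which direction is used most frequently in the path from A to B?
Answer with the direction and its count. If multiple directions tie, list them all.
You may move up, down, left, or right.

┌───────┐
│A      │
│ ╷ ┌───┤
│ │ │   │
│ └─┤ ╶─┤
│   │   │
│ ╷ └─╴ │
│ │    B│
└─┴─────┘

Directions: down, down, right, down, right, right
Counts: {'down': 3, 'right': 3}
Most common: down and right (tied at 3 times each)

Solution:

┌───────┐
│A      │
│ ╷ ┌───┤
│↓│ │   │
│ └─┤ ╶─┤
│↳ ↓│   │
│ ╷ └─╴ │
│ │↳ → B│
└─┴─────┘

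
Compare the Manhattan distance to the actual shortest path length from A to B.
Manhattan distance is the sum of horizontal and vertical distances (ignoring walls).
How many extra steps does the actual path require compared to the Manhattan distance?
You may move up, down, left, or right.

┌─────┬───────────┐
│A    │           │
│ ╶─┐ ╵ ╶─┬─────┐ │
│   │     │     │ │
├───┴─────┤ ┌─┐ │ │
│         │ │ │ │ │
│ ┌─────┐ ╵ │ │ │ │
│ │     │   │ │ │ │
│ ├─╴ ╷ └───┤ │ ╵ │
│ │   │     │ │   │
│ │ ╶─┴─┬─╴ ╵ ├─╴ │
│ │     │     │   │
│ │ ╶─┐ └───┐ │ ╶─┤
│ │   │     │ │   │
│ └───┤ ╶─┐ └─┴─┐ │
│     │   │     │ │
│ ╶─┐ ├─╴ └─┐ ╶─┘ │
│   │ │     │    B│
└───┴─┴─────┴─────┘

Manhattan distance: |8 - 0| + |8 - 0| = 16
Actual path length: 20
Extra steps: 20 - 16 = 4

Solution:

┌─────┬───────────┐
│A → ↓│↱ → → → → ↓│
│ ╶─┐ ╵ ╶─┬─────┐ │
│   │↳ ↑  │     │↓│
├───┴─────┤ ┌─┐ │ │
│         │ │ │ │↓│
│ ┌─────┐ ╵ │ │ │ │
│ │     │   │ │ │↓│
│ ├─╴ ╷ └───┤ │ ╵ │
│ │   │     │ │  ↓│
│ │ ╶─┴─┬─╴ ╵ ├─╴ │
│ │     │     │↓ ↲│
│ │ ╶─┐ └───┐ │ ╶─┤
│ │   │     │ │↳ ↓│
│ └───┤ ╶─┐ └─┴─┐ │
│     │   │     │↓│
│ ╶─┐ ├─╴ └─┐ ╶─┘ │
│   │ │     │    B│
└───┴─┴─────┴─────┘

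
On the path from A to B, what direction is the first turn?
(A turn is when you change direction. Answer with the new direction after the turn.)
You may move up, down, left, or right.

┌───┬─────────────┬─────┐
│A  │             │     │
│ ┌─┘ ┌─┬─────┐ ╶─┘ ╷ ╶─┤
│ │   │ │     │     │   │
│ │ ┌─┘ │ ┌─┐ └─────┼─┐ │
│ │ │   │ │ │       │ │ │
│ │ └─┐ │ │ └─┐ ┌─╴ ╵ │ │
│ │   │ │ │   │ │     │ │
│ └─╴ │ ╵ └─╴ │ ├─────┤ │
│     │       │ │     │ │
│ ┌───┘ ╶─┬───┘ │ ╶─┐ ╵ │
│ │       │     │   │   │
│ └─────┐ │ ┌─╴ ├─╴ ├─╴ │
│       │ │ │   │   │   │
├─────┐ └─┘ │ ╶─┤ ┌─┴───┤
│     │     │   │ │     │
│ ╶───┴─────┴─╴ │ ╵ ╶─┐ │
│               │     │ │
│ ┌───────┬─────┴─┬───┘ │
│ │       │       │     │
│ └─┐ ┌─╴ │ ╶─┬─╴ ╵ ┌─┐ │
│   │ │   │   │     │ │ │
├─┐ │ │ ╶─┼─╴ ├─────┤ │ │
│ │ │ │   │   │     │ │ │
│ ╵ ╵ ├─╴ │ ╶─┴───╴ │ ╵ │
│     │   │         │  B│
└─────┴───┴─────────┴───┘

Directions: down, down, down, down, right, right, up, left, up, up, right, up, right, right, right, right, right, down, right, right, up, right, down, right, down, down, down, down, left, up, left, left, down, right, down, left, down, down, right, up, right, right, down, down, down, down, down
First turn direction: right

Solution:

┌───┬─────────────┬─────┐
│A  │↱ → → → → ↓  │↱ ↓  │
│ ┌─┘ ┌─┬─────┐ ╶─┘ ╷ ╶─┤
│↓│↱ ↑│ │     │↳ → ↑│↳ ↓│
│ │ ┌─┘ │ ┌─┐ └─────┼─┐ │
│↓│↑│   │ │ │       │ │↓│
│ │ └─┐ │ │ └─┐ ┌─╴ ╵ │ │
│↓│↑ ↰│ │ │   │ │     │↓│
│ └─╴ │ ╵ └─╴ │ ├─────┤ │
│↳ → ↑│       │ │↓ ← ↰│↓│
│ ┌───┘ ╶─┬───┘ │ ╶─┐ ╵ │
│ │       │     │↳ ↓│↑ ↲│
│ └─────┐ │ ┌─╴ ├─╴ ├─╴ │
│       │ │ │   │↓ ↲│   │
├─────┐ └─┘ │ ╶─┤ ┌─┴───┤
│     │     │   │↓│↱ → ↓│
│ ╶───┴─────┴─╴ │ ╵ ╶─┐ │
│               │↳ ↑  │↓│
│ ┌───────┬─────┴─┬───┘ │
│ │       │       │    ↓│
│ └─┐ ┌─╴ │ ╶─┬─╴ ╵ ┌─┐ │
│   │ │   │   │     │ │↓│
├─┐ │ │ ╶─┼─╴ ├─────┤ │ │
│ │ │ │   │   │     │ │↓│
│ ╵ ╵ ├─╴ │ ╶─┴───╴ │ ╵ │
│     │   │         │  B│
└─────┴───┴─────────┴───┘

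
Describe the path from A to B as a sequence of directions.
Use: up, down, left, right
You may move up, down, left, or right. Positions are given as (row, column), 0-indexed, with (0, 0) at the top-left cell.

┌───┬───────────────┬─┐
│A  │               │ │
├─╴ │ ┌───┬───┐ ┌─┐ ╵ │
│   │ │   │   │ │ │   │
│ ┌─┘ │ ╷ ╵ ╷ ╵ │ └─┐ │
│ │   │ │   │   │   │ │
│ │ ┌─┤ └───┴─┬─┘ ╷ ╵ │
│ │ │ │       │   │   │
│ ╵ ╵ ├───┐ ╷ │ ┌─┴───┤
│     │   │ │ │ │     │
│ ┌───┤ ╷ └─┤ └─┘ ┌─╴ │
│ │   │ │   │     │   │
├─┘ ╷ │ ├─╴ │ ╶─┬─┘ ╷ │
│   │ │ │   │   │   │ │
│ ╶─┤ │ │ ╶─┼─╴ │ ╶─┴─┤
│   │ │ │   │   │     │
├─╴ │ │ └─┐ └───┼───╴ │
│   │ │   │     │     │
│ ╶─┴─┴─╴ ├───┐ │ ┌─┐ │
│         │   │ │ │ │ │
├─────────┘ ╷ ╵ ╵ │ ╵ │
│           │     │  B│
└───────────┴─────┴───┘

Finding the path and converting it to directions:
Path through cells: (0,0) → (0,1) → (1,1) → (1,0) → (2,0) → (3,0) → (4,0) → (4,1) → (3,1) → (2,1) → (2,2) → (1,2) → (0,2) → (0,3) → (0,4) → (0,5) → (0,6) → (0,7) → (1,7) → (2,7) → (2,6) → (1,6) → (1,5) → (2,5) → (2,4) → (1,4) → (1,3) → (2,3) → (3,3) → (3,4) → (3,5) → (3,6) → (4,6) → (5,6) → (5,7) → (5,8) → (4,8) → (4,9) → (4,10) → (5,10) → (5,9) → (6,9) → (6,8) → (7,8) → (7,9) → (7,10) → (8,10) → (9,10) → (10,10)
Directions: right, down, left, down, down, down, right, up, up, right, up, up, right, right, right, right, right, down, down, left, up, left, down, left, up, left, down, down, right, right, right, down, down, right, right, up, right, right, down, left, down, left, down, right, right, down, down, down

Solution:

┌───┬───────────────┬─┐
│A ↓│↱ → → → → ↓    │ │
├─╴ │ ┌───┬───┐ ┌─┐ ╵ │
│↓ ↲│↑│↓ ↰│↓ ↰│↓│ │   │
│ ┌─┘ │ ╷ ╵ ╷ ╵ │ └─┐ │
│↓│↱ ↑│↓│↑ ↲│↑ ↲│   │ │
│ │ ┌─┤ └───┴─┬─┘ ╷ ╵ │
│↓│↑│ │↳ → → ↓│   │   │
│ ╵ ╵ ├───┐ ╷ │ ┌─┴───┤
│↳ ↑  │   │ │↓│ │↱ → ↓│
│ ┌───┤ ╷ └─┤ └─┘ ┌─╴ │
│ │   │ │   │↳ → ↑│↓ ↲│
├─┘ ╷ │ ├─╴ │ ╶─┬─┘ ╷ │
│   │ │ │   │   │↓ ↲│ │
│ ╶─┤ │ │ ╶─┼─╴ │ ╶─┴─┤
│   │ │ │   │   │↳ → ↓│
├─╴ │ │ └─┐ └───┼───╴ │
│   │ │   │     │    ↓│
│ ╶─┴─┴─╴ ├───┐ │ ┌─┐ │
│         │   │ │ │ │↓│
├─────────┘ ╷ ╵ ╵ │ ╵ │
│           │     │  B│
└───────────┴─────┴───┘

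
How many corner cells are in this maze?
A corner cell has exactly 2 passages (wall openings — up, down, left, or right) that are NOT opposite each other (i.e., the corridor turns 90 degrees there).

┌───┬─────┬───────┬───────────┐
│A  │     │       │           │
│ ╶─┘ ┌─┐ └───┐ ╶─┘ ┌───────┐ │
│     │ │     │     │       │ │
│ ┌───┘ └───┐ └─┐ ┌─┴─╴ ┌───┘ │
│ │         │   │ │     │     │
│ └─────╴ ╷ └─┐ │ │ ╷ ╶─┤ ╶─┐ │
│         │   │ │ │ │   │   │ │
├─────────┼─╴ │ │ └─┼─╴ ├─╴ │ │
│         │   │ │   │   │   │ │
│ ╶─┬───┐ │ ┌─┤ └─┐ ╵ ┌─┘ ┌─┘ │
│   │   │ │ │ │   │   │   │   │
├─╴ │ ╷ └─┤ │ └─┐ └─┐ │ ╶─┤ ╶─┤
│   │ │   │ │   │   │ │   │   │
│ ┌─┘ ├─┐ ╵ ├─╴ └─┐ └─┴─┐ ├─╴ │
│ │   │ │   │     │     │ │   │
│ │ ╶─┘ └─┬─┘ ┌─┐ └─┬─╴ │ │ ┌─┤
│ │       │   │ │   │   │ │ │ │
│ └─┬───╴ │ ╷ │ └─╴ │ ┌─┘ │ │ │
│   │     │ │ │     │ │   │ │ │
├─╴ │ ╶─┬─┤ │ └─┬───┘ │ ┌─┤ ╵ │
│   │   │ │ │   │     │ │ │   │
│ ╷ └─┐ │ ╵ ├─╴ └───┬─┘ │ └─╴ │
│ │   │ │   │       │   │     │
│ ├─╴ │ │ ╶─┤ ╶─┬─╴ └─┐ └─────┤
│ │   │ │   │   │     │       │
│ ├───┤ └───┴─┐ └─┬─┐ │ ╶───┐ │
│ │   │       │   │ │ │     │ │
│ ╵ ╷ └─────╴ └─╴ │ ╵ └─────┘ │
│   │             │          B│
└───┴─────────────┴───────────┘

Counting corner cells (2 non-opposite passages):
Total corners: 115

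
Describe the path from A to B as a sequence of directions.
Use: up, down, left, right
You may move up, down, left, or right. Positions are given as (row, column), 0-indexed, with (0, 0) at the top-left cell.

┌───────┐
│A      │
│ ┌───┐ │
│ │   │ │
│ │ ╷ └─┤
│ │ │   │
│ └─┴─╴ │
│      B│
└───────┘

Finding the path and converting it to directions:
Path through cells: (0,0) → (1,0) → (2,0) → (3,0) → (3,1) → (3,2) → (3,3)
Directions: down, down, down, right, right, right

Solution:

┌───────┐
│A      │
│ ┌───┐ │
│↓│   │ │
│ │ ╷ └─┤
│↓│ │   │
│ └─┴─╴ │
│↳ → → B│
└───────┘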